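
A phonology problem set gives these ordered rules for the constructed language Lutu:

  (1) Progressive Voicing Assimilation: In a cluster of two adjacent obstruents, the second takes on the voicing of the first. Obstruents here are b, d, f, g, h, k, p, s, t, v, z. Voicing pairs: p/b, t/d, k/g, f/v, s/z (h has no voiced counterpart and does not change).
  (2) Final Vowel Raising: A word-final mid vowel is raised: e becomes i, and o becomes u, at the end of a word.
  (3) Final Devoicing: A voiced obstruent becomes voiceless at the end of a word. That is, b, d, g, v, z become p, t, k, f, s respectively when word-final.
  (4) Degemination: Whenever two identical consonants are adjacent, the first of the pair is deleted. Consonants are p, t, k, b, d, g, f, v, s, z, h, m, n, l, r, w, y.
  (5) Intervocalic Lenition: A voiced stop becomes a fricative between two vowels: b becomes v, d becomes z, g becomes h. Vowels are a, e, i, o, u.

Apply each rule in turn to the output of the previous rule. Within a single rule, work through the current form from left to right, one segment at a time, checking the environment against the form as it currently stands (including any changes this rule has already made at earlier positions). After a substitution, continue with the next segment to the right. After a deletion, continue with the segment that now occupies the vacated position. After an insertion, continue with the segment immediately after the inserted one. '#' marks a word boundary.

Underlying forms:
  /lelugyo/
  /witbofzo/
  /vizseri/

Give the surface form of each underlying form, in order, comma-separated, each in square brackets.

[lelugyu], [witpofsu], [vizeri]

/lelugyo/:
  (1) Progressive Voicing Assimilation: no change — [lelugyo]
  (2) Final Vowel Raising: [lelugyo] → [lelugyu]
  (3) Final Devoicing: no change — [lelugyu]
  (4) Degemination: no change — [lelugyu]
  (5) Intervocalic Lenition: no change — [lelugyu]
/witbofzo/:
  (1) Progressive Voicing Assimilation: [witbofzo] → [witpofso]
  (2) Final Vowel Raising: [witpofso] → [witpofsu]
  (3) Final Devoicing: no change — [witpofsu]
  (4) Degemination: no change — [witpofsu]
  (5) Intervocalic Lenition: no change — [witpofsu]
/vizseri/:
  (1) Progressive Voicing Assimilation: [vizseri] → [vizzeri]
  (2) Final Vowel Raising: no change — [vizzeri]
  (3) Final Devoicing: no change — [vizzeri]
  (4) Degemination: [vizzeri] → [vizeri]
  (5) Intervocalic Lenition: no change — [vizeri]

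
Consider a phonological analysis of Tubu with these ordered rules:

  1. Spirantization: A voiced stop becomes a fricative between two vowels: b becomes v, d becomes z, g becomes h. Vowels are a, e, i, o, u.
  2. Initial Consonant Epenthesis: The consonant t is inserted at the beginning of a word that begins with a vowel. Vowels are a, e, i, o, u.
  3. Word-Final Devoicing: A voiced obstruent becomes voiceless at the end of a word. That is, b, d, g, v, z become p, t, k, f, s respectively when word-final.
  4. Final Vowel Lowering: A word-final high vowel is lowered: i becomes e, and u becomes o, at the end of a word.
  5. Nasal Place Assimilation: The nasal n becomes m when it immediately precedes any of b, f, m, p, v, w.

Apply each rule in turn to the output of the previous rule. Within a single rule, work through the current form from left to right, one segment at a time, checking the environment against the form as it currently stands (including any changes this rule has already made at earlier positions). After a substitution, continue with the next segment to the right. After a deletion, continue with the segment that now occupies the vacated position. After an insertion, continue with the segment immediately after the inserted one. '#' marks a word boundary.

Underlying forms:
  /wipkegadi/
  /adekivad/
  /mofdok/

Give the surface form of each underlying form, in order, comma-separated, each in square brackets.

/wipkegadi/:
  1 Spirantization: [wipkegadi] → [wipkehazi]
  2 Initial Consonant Epenthesis: no change — [wipkehazi]
  3 Word-Final Devoicing: no change — [wipkehazi]
  4 Final Vowel Lowering: [wipkehazi] → [wipkehaze]
  5 Nasal Place Assimilation: no change — [wipkehaze]
/adekivad/:
  1 Spirantization: [adekivad] → [azekivad]
  2 Initial Consonant Epenthesis: [azekivad] → [tazekivad]
  3 Word-Final Devoicing: [tazekivad] → [tazekivat]
  4 Final Vowel Lowering: no change — [tazekivat]
  5 Nasal Place Assimilation: no change — [tazekivat]
/mofdok/:
  1 Spirantization: no change — [mofdok]
  2 Initial Consonant Epenthesis: no change — [mofdok]
  3 Word-Final Devoicing: no change — [mofdok]
  4 Final Vowel Lowering: no change — [mofdok]
  5 Nasal Place Assimilation: no change — [mofdok]

[wipkehaze], [tazekivat], [mofdok]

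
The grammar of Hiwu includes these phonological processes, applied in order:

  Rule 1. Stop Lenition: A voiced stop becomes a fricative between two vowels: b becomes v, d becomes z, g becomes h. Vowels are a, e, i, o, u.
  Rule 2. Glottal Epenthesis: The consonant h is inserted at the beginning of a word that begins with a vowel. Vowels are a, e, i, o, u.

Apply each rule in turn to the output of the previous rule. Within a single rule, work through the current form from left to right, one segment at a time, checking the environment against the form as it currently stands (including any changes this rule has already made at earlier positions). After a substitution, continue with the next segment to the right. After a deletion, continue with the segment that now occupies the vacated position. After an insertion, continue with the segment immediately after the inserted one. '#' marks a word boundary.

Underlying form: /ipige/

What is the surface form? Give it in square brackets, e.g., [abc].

Rule 1 Stop Lenition: [ipige] → [ipihe]
Rule 2 Glottal Epenthesis: [ipihe] → [hipihe]

[hipihe]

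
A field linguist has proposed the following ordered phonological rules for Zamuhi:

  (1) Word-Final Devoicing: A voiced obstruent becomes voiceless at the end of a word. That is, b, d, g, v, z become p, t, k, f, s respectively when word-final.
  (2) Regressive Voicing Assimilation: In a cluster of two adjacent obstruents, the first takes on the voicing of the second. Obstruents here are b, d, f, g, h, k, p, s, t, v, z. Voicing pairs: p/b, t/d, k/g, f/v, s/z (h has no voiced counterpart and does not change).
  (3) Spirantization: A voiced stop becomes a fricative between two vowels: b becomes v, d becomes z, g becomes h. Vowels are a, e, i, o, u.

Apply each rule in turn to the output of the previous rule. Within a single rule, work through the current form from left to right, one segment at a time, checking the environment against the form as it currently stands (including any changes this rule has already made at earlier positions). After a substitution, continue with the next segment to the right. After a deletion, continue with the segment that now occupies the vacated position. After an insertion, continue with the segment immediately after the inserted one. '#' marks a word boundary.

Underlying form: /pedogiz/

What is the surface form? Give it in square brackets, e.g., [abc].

(1) Word-Final Devoicing: [pedogiz] → [pedogis]
(2) Regressive Voicing Assimilation: no change — [pedogis]
(3) Spirantization: [pedogis] → [pezohis]

[pezohis]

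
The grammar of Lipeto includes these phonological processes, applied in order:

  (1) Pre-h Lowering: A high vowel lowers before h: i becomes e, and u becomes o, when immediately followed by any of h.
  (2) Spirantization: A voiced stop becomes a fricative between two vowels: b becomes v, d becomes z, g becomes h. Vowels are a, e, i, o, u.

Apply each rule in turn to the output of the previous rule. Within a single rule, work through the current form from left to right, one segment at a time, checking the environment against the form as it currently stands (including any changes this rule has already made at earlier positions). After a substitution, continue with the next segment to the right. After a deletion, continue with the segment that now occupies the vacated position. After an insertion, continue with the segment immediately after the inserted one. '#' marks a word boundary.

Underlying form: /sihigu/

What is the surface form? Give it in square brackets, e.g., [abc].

(1) Pre-h Lowering: [sihigu] → [sehigu]
(2) Spirantization: [sehigu] → [sehihu]

[sehihu]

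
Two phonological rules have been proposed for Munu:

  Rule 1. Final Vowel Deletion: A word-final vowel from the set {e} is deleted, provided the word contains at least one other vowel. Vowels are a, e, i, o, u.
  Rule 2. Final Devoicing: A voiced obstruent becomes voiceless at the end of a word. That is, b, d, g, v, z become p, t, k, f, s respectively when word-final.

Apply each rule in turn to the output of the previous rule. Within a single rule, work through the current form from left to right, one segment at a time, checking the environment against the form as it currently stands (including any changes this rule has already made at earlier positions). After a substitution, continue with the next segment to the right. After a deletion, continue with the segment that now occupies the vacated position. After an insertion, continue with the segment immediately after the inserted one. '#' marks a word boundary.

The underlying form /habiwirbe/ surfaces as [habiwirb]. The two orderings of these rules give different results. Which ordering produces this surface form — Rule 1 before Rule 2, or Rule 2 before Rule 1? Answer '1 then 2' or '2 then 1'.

Order 1 then 2:
  1 Final Vowel Deletion: [habiwirbe] → [habiwirb]
  2 Final Devoicing: [habiwirb] → [habiwirp]
  result: [habiwirp]
Order 2 then 1:
  2 Final Devoicing: no change — [habiwirbe]
  1 Final Vowel Deletion: [habiwirbe] → [habiwirb]
  result: [habiwirb]

2 then 1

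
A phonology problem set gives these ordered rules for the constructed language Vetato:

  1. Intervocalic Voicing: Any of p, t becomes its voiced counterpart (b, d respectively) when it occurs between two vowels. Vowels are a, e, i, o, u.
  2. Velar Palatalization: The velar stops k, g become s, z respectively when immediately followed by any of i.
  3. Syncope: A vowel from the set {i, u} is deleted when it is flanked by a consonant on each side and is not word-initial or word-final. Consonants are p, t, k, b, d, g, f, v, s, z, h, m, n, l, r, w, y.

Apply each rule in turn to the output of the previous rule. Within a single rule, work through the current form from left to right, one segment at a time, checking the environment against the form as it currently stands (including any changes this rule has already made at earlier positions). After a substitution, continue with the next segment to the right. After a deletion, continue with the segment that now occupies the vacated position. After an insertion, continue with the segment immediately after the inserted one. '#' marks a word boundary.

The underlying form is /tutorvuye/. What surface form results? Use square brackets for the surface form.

1 Intervocalic Voicing: [tutorvuye] → [tudorvuye]
2 Velar Palatalization: no change — [tudorvuye]
3 Syncope: [tudorvuye] → [tdorvye]

[tdorvye]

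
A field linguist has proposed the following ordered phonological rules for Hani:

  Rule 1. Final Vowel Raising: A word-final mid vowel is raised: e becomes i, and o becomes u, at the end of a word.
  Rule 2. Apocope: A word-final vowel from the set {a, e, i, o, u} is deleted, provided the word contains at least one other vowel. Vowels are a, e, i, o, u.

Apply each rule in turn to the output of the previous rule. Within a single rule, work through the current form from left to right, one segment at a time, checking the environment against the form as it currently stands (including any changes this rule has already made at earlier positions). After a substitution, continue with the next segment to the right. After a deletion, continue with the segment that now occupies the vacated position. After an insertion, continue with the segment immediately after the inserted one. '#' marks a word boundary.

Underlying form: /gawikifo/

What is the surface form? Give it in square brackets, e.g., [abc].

[gawikif]

Rule 1 Final Vowel Raising: [gawikifo] → [gawikifu]
Rule 2 Apocope: [gawikifu] → [gawikif]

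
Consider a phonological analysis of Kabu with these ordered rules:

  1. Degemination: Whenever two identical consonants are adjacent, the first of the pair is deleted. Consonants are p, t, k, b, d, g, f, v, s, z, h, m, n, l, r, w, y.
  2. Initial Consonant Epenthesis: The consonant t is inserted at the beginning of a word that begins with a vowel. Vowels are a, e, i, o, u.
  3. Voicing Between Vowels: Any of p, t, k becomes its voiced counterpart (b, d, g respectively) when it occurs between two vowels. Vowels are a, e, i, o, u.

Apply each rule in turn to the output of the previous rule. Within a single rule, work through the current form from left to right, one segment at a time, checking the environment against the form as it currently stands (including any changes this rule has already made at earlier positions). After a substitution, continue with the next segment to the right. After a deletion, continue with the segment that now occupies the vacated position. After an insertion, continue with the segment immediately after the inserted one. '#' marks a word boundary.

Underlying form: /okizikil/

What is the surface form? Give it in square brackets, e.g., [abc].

[togizigil]

1 Degemination: no change — [okizikil]
2 Initial Consonant Epenthesis: [okizikil] → [tokizikil]
3 Voicing Between Vowels: [tokizikil] → [togizigil]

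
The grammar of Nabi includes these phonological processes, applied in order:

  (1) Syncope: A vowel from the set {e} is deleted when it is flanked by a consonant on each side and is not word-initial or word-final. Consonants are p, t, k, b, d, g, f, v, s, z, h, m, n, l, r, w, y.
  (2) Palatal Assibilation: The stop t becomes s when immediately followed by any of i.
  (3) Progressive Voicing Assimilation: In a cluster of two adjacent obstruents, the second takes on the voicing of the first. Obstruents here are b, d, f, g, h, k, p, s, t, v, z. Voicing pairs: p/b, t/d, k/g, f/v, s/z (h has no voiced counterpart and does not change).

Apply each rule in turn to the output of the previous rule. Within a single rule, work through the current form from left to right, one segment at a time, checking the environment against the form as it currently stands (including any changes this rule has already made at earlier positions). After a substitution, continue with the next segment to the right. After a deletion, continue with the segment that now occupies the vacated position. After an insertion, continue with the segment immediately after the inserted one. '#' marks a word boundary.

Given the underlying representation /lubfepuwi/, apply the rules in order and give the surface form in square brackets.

(1) Syncope: [lubfepuwi] → [lubfpuwi]
(2) Palatal Assibilation: no change — [lubfpuwi]
(3) Progressive Voicing Assimilation: [lubfpuwi] → [lubvbuwi]

[lubvbuwi]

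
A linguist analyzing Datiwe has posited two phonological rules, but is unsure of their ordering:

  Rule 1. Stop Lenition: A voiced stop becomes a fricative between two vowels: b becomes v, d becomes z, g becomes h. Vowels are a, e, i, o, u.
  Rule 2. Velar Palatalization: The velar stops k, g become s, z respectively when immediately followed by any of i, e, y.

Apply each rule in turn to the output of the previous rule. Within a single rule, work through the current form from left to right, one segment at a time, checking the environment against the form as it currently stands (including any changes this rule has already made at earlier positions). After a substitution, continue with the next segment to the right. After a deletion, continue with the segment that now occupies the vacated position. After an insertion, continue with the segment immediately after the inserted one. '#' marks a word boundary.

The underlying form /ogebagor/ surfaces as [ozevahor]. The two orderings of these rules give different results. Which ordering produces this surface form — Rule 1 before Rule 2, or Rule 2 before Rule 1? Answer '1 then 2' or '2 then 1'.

Order 1 then 2:
  1 Stop Lenition: [ogebagor] → [ohevahor]
  2 Velar Palatalization: no change — [ohevahor]
  result: [ohevahor]
Order 2 then 1:
  2 Velar Palatalization: [ogebagor] → [ozebagor]
  1 Stop Lenition: [ozebagor] → [ozevahor]
  result: [ozevahor]

2 then 1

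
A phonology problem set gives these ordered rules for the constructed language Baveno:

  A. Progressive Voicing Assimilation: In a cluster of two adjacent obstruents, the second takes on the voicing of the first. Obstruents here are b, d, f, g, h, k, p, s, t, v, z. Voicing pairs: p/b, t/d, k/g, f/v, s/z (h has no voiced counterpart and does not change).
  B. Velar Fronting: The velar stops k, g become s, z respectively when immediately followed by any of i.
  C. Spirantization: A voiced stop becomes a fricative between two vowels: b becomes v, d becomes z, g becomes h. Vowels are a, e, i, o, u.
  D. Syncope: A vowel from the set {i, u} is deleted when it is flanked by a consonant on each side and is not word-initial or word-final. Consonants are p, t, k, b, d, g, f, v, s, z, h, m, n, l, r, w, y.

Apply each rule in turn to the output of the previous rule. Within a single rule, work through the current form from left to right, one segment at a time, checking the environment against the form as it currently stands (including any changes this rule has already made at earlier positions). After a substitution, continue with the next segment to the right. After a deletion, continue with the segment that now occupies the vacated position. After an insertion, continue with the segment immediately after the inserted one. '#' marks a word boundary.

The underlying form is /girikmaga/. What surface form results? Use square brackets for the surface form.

A Progressive Voicing Assimilation: no change — [girikmaga]
B Velar Fronting: [girikmaga] → [zirikmaga]
C Spirantization: [zirikmaga] → [zirikmaha]
D Syncope: [zirikmaha] → [zrkmaha]

[zrkmaha]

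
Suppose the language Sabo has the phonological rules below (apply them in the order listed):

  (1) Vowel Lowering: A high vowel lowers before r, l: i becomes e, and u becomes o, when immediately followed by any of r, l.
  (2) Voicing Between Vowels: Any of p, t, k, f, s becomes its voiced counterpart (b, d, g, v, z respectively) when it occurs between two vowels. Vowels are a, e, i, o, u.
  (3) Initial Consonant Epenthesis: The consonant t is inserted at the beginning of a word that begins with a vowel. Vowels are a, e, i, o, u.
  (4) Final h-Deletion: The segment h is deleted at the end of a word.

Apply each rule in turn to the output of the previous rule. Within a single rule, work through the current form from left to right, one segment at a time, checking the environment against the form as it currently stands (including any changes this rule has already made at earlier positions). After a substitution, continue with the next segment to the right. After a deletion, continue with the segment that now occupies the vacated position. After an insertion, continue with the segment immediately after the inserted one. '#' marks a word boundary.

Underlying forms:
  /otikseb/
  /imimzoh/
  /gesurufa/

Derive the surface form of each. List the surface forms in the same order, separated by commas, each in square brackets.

/otikseb/:
  (1) Vowel Lowering: no change — [otikseb]
  (2) Voicing Between Vowels: [otikseb] → [odikseb]
  (3) Initial Consonant Epenthesis: [odikseb] → [todikseb]
  (4) Final h-Deletion: no change — [todikseb]
/imimzoh/:
  (1) Vowel Lowering: no change — [imimzoh]
  (2) Voicing Between Vowels: no change — [imimzoh]
  (3) Initial Consonant Epenthesis: [imimzoh] → [timimzoh]
  (4) Final h-Deletion: [timimzoh] → [timimzo]
/gesurufa/:
  (1) Vowel Lowering: [gesurufa] → [gesorufa]
  (2) Voicing Between Vowels: [gesorufa] → [gezoruva]
  (3) Initial Consonant Epenthesis: no change — [gezoruva]
  (4) Final h-Deletion: no change — [gezoruva]

[todikseb], [timimzo], [gezoruva]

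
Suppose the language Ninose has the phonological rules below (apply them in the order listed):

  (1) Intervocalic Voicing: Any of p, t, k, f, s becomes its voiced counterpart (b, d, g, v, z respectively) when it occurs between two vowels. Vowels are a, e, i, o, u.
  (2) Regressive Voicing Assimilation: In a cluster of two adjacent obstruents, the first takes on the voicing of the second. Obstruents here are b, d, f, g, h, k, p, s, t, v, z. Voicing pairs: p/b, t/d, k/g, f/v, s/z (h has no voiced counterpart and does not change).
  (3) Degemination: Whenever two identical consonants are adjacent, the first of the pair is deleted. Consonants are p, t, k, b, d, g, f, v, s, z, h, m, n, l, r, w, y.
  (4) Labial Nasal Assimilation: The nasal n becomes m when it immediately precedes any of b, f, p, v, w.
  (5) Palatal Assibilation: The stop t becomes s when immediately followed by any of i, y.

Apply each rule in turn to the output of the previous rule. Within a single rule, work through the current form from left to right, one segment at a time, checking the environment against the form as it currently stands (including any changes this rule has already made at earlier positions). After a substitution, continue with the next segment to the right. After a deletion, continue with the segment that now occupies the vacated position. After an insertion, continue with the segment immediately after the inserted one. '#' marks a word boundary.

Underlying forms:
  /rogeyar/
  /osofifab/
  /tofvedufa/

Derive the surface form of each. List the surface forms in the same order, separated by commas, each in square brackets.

/rogeyar/:
  (1) Intervocalic Voicing: no change — [rogeyar]
  (2) Regressive Voicing Assimilation: no change — [rogeyar]
  (3) Degemination: no change — [rogeyar]
  (4) Labial Nasal Assimilation: no change — [rogeyar]
  (5) Palatal Assibilation: no change — [rogeyar]
/osofifab/:
  (1) Intervocalic Voicing: [osofifab] → [ozovivab]
  (2) Regressive Voicing Assimilation: no change — [ozovivab]
  (3) Degemination: no change — [ozovivab]
  (4) Labial Nasal Assimilation: no change — [ozovivab]
  (5) Palatal Assibilation: no change — [ozovivab]
/tofvedufa/:
  (1) Intervocalic Voicing: [tofvedufa] → [tofveduva]
  (2) Regressive Voicing Assimilation: [tofveduva] → [tovveduva]
  (3) Degemination: [tovveduva] → [toveduva]
  (4) Labial Nasal Assimilation: no change — [toveduva]
  (5) Palatal Assibilation: no change — [toveduva]

[rogeyar], [ozovivab], [toveduva]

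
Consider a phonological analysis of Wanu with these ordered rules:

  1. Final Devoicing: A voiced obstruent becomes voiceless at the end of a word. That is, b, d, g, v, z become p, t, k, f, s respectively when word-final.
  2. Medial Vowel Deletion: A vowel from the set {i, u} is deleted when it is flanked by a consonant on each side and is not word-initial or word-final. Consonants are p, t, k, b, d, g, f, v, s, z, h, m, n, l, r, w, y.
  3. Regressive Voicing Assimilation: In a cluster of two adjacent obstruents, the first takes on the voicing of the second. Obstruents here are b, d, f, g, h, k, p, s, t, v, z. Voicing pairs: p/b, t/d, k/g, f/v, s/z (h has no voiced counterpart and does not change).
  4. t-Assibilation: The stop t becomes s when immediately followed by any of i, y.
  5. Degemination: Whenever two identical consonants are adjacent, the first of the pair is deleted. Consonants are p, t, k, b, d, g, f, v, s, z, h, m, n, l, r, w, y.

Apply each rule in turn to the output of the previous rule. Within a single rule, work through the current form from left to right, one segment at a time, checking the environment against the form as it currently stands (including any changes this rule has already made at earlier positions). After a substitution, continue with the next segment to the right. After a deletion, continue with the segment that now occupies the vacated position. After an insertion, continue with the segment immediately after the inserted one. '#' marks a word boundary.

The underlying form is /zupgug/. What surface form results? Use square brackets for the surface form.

[sbk]

1 Final Devoicing: [zupgug] → [zupguk]
2 Medial Vowel Deletion: [zupguk] → [zpgk]
3 Regressive Voicing Assimilation: [zpgk] → [sbkk]
4 t-Assibilation: no change — [sbkk]
5 Degemination: [sbkk] → [sbk]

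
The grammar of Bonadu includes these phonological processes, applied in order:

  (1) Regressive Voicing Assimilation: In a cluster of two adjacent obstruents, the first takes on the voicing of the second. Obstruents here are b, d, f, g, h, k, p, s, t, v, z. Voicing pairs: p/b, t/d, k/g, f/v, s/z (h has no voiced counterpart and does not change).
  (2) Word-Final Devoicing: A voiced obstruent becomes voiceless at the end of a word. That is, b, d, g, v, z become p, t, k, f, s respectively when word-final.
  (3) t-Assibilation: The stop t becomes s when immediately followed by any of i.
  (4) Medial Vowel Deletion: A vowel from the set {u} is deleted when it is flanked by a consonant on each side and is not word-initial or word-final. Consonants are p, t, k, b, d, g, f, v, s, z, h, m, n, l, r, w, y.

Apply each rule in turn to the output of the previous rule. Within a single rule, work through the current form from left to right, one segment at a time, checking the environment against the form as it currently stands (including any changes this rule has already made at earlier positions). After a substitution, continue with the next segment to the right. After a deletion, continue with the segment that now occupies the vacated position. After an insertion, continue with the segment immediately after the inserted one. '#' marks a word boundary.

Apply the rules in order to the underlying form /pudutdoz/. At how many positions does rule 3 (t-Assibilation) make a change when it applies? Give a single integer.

0

(1) Regressive Voicing Assimilation: [pudutdoz] → [pududdoz]
(2) Word-Final Devoicing: [pududdoz] → [pududdos]
(3) t-Assibilation: no change — [pududdos]
(4) Medial Vowel Deletion: [pududdos] → [pdddos]
Rule 3 changed 0 position(s).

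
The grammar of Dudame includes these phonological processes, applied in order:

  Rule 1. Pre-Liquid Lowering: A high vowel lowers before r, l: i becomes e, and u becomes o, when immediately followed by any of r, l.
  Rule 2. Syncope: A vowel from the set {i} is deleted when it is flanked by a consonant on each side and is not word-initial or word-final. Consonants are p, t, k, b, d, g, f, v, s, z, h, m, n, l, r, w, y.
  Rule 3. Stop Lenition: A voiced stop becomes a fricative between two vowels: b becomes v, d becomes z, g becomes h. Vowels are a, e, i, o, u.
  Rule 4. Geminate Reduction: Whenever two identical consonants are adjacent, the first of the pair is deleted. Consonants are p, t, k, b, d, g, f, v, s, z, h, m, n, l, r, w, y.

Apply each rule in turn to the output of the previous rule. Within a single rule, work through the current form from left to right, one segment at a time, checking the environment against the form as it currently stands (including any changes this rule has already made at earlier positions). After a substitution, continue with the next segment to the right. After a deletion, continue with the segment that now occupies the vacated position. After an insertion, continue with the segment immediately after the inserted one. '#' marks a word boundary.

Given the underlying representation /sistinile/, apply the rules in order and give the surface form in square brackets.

[stnele]

Rule 1 Pre-Liquid Lowering: [sistinile] → [sistinele]
Rule 2 Syncope: [sistinele] → [sstnele]
Rule 3 Stop Lenition: no change — [sstnele]
Rule 4 Geminate Reduction: [sstnele] → [stnele]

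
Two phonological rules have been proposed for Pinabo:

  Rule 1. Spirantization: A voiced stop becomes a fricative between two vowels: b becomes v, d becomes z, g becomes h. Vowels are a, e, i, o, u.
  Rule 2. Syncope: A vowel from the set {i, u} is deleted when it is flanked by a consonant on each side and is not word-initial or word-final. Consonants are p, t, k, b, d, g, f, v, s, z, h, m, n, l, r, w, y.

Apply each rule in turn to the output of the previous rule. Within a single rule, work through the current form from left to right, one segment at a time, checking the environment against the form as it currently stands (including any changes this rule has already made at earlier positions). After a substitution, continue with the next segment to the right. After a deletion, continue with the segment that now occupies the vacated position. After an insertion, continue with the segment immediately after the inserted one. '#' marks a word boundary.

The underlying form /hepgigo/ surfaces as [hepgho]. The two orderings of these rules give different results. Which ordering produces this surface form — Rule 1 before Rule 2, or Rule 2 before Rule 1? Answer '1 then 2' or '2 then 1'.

Order 1 then 2:
  1 Spirantization: [hepgigo] → [hepgiho]
  2 Syncope: [hepgiho] → [hepgho]
  result: [hepgho]
Order 2 then 1:
  2 Syncope: [hepgigo] → [hepggo]
  1 Spirantization: no change — [hepggo]
  result: [hepggo]

1 then 2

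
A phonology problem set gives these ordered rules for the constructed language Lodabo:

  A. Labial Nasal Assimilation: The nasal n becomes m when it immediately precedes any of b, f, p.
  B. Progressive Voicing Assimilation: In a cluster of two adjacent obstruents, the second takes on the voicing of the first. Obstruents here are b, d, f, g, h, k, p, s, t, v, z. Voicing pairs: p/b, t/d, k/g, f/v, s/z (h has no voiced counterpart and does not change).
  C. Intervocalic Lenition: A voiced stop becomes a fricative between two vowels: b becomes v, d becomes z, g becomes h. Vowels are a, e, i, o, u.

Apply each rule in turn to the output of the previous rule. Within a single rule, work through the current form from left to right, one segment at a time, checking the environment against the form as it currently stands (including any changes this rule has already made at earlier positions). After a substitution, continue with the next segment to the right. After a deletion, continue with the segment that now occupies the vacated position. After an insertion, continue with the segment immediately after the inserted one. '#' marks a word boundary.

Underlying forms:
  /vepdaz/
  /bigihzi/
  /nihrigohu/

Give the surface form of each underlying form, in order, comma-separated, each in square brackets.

[veptaz], [bihihsi], [nihrihohu]

/vepdaz/:
  A Labial Nasal Assimilation: no change — [vepdaz]
  B Progressive Voicing Assimilation: [vepdaz] → [veptaz]
  C Intervocalic Lenition: no change — [veptaz]
/bigihzi/:
  A Labial Nasal Assimilation: no change — [bigihzi]
  B Progressive Voicing Assimilation: [bigihzi] → [bigihsi]
  C Intervocalic Lenition: [bigihsi] → [bihihsi]
/nihrigohu/:
  A Labial Nasal Assimilation: no change — [nihrigohu]
  B Progressive Voicing Assimilation: no change — [nihrigohu]
  C Intervocalic Lenition: [nihrigohu] → [nihrihohu]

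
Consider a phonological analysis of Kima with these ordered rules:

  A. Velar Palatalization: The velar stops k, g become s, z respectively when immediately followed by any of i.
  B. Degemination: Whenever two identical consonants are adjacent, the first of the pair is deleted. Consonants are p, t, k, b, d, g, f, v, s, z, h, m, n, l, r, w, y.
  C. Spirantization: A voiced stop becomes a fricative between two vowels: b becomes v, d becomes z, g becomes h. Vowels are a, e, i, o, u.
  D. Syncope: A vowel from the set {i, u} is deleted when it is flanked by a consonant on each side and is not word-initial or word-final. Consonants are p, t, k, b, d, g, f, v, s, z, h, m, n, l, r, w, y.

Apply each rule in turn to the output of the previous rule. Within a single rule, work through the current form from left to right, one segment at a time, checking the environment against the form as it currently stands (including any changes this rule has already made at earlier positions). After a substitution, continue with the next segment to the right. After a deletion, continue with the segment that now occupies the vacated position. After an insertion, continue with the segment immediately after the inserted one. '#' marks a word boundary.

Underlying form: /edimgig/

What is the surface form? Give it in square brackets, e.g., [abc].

A Velar Palatalization: [edimgig] → [edimzig]
B Degemination: no change — [edimzig]
C Spirantization: [edimzig] → [ezimzig]
D Syncope: [ezimzig] → [ezmzg]

[ezmzg]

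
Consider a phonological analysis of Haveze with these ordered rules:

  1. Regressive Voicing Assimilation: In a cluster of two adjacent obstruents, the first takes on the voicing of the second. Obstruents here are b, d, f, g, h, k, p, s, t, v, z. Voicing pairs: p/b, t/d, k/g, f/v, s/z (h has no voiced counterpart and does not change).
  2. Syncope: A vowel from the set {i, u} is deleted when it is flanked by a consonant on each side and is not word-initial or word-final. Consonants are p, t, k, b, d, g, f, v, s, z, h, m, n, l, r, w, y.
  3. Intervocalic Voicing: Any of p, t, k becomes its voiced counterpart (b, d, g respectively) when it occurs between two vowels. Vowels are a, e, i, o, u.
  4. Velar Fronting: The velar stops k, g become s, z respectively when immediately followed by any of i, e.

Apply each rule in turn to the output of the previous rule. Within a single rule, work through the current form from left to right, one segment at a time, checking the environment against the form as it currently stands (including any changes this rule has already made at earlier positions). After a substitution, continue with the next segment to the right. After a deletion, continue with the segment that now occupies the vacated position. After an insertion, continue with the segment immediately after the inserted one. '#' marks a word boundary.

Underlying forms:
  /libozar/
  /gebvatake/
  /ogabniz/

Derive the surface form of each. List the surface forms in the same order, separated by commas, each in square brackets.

[lbozar], [zebvadaze], [ogabnz]

/libozar/:
  1 Regressive Voicing Assimilation: no change — [libozar]
  2 Syncope: [libozar] → [lbozar]
  3 Intervocalic Voicing: no change — [lbozar]
  4 Velar Fronting: no change — [lbozar]
/gebvatake/:
  1 Regressive Voicing Assimilation: no change — [gebvatake]
  2 Syncope: no change — [gebvatake]
  3 Intervocalic Voicing: [gebvatake] → [gebvadage]
  4 Velar Fronting: [gebvadage] → [zebvadaze]
/ogabniz/:
  1 Regressive Voicing Assimilation: no change — [ogabniz]
  2 Syncope: [ogabniz] → [ogabnz]
  3 Intervocalic Voicing: no change — [ogabnz]
  4 Velar Fronting: no change — [ogabnz]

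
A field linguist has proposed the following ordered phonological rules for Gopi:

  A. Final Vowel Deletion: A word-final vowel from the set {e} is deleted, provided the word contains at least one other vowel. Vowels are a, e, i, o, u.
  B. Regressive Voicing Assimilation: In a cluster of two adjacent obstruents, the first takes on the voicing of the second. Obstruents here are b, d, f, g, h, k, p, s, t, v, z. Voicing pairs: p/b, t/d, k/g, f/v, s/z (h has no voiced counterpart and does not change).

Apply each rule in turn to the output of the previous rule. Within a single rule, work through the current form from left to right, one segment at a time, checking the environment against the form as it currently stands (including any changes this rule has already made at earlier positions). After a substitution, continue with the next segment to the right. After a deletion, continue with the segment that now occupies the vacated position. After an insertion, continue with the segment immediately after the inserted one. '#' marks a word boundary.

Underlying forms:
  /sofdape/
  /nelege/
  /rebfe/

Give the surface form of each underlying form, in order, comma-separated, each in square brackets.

/sofdape/:
  A Final Vowel Deletion: [sofdape] → [sofdap]
  B Regressive Voicing Assimilation: [sofdap] → [sovdap]
/nelege/:
  A Final Vowel Deletion: [nelege] → [neleg]
  B Regressive Voicing Assimilation: no change — [neleg]
/rebfe/:
  A Final Vowel Deletion: [rebfe] → [rebf]
  B Regressive Voicing Assimilation: [rebf] → [repf]

[sovdap], [neleg], [repf]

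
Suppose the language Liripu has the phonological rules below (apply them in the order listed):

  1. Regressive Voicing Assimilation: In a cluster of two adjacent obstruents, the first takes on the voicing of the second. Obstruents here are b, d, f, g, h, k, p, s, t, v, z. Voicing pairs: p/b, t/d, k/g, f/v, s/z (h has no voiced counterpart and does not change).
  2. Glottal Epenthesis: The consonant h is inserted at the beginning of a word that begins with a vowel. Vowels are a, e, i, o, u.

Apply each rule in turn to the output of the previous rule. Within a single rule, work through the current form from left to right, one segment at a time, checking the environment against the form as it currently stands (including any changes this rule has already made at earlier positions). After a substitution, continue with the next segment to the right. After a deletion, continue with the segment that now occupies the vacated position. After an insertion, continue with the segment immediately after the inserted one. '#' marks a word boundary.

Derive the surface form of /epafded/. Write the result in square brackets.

1 Regressive Voicing Assimilation: [epafded] → [epavded]
2 Glottal Epenthesis: [epavded] → [hepavded]

[hepavded]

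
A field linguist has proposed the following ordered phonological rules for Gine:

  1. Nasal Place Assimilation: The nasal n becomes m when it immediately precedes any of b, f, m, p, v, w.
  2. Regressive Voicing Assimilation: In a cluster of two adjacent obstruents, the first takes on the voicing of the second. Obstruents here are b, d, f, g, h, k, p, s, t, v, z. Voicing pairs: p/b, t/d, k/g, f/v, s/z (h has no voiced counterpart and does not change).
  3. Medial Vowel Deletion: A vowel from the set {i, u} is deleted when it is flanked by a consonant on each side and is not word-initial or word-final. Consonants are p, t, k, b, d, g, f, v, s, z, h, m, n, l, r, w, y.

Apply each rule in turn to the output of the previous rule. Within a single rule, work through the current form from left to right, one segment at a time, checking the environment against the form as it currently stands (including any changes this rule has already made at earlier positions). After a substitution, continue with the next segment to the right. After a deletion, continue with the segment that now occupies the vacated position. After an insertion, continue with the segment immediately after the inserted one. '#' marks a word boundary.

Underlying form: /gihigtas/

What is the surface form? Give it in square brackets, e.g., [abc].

[ghktas]

1 Nasal Place Assimilation: no change — [gihigtas]
2 Regressive Voicing Assimilation: [gihigtas] → [gihiktas]
3 Medial Vowel Deletion: [gihiktas] → [ghktas]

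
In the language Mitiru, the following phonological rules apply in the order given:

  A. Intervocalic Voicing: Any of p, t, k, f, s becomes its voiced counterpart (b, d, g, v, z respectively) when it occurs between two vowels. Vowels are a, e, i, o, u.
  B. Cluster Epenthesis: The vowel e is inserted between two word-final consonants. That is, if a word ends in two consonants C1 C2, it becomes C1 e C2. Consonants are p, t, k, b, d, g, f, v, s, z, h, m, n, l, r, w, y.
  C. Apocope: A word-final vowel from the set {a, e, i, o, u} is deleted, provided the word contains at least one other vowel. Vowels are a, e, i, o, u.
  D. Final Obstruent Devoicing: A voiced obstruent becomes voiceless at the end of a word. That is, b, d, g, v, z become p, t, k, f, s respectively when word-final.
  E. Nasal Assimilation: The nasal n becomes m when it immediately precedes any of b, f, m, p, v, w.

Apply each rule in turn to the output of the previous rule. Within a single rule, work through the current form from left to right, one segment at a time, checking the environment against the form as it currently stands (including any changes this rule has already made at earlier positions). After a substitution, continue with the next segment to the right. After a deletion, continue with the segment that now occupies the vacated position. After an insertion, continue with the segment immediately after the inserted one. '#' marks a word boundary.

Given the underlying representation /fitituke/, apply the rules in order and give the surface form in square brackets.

A Intervocalic Voicing: [fitituke] → [fididuge]
B Cluster Epenthesis: no change — [fididuge]
C Apocope: [fididuge] → [fididug]
D Final Obstruent Devoicing: [fididug] → [fididuk]
E Nasal Assimilation: no change — [fididuk]

[fididuk]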